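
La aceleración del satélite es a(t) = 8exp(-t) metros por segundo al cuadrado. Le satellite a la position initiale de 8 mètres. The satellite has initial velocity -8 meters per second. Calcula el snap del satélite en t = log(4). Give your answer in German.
Ausgehend von der Beschleunigung a(t) = 8·exp(-t), nehmen wir 2 Ableitungen. Durch Ableiten von der Beschleunigung erhalten wir den Ruck: j(t) = -8·exp(-t). Mit d/dt von j(t) finden wir s(t) = 8·exp(-t). Aus der Gleichung für den Snap s(t) = 8·exp(-t), setzen wir t = log(4) ein und erhalten s = 2.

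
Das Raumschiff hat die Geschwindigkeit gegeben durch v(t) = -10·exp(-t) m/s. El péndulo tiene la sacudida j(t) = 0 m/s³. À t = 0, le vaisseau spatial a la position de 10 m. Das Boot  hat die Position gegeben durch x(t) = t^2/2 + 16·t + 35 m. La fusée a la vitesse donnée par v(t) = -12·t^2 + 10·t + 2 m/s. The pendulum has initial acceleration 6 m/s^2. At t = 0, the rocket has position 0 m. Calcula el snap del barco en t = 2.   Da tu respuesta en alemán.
Ausgehend von der Position x(t) = t^2/2 + 16·t + 35, nehmen wir 4 Ableitungen. Die Ableitung von der Position ergibt die Geschwindigkeit: v(t) = t + 16. Die Ableitung von der Geschwindigkeit ergibt die Beschleunigung: a(t) = 1. Durch Ableiten von der Beschleunigung erhalten wir den Ruck: j(t) = 0. Die Ableitung von dem Ruck ergibt den Snap: s(t) = 0. Wir haben den Snap s(t) = 0. Durch Einsetzen von t = 2: s(2) = 0.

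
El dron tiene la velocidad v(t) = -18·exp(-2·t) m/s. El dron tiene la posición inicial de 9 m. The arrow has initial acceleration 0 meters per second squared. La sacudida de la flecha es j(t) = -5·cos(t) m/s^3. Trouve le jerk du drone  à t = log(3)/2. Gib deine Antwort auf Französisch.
Nous devons dériver notre équation de la vitesse v(t) = -18·exp(-2·t) 2 fois. La dérivée de la vitesse donne l'accélération: a(t) = 36·exp(-2·t). En dérivant l'accélération, nous obtenons le jerk: j(t) = -72·exp(-2·t). Nous avons le jerk j(t) = -72·exp(-2·t). En substituant t = log(3)/2: j(log(3)/2) = -24.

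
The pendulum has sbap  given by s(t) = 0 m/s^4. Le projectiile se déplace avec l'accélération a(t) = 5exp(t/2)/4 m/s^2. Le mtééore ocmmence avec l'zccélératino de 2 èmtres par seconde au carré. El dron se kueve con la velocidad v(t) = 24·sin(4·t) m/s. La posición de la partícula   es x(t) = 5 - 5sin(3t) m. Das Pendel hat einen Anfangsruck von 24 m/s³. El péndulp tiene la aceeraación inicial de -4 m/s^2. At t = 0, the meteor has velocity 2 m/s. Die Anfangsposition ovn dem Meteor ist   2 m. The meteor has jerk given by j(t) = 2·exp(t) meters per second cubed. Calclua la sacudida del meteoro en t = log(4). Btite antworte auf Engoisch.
From the given jerk equation j(t) = 2·exp(t), we substitute t = log(4) to get j = 8.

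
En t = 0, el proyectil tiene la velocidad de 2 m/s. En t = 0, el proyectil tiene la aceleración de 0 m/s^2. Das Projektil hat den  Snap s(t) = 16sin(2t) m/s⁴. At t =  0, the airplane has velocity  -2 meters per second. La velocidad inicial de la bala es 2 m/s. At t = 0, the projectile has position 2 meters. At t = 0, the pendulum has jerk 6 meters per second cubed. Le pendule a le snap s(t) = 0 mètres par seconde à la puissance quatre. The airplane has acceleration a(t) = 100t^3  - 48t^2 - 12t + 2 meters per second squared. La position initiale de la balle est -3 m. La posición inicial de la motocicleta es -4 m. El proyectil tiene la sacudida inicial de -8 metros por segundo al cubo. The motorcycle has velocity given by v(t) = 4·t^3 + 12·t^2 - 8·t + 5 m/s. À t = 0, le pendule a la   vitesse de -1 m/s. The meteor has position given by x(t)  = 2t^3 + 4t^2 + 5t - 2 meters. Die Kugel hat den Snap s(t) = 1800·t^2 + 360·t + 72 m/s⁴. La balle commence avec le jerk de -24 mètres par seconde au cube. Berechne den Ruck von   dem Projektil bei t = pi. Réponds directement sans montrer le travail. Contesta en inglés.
The jerk at t = pi is j = -8.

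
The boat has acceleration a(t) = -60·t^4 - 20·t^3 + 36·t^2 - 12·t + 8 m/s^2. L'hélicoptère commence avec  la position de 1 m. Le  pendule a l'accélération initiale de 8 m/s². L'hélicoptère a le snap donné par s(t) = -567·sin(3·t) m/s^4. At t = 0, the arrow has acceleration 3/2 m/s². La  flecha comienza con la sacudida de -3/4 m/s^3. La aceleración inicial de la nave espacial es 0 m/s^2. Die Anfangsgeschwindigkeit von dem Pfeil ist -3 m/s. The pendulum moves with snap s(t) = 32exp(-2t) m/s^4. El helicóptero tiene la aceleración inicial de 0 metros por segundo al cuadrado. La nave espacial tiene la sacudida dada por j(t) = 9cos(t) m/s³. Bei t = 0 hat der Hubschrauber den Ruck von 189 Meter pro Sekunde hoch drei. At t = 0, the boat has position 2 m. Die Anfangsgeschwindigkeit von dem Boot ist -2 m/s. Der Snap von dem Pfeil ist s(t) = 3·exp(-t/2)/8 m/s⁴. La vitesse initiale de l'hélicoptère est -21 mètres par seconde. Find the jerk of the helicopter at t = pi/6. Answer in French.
Nous devons intégrer notre équation du snap s(t) = -567·sin(3·t) 1 fois. La primitive du snap est le jerk. En utilisant j(0) = 189, nous obtenons j(t) = 189·cos(3·t). En utilisant j(t) = 189·cos(3·t) et en substituant t = pi/6, nous trouvons j = 0.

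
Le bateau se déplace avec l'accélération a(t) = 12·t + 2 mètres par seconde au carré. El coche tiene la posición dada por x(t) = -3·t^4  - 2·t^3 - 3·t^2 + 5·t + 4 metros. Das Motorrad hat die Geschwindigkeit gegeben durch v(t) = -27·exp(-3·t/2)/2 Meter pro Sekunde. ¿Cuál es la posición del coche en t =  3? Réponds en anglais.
From the given position equation x(t) = -3·t^4 - 2·t^3 - 3·t^2 + 5·t + 4, we substitute t = 3 to get x = -305.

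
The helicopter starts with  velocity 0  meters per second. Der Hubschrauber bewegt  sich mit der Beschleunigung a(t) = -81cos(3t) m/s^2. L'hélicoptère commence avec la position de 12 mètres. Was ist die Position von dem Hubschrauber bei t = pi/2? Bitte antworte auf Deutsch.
Wir müssen die Stammfunktion unserer Gleichung für die Beschleunigung a(t) = -81·cos(3·t) 2-mal finden. Die Stammfunktion von der Beschleunigung, mit v(0) = 0, ergibt die Geschwindigkeit: v(t) = -27·sin(3·t). Das Integral von der Geschwindigkeit, mit x(0) = 12, ergibt die Position: x(t) = 9·cos(3·t) + 3. Wir haben die Position x(t) = 9·cos(3·t) + 3. Durch Einsetzen von t = pi/2: x(pi/2) = 3.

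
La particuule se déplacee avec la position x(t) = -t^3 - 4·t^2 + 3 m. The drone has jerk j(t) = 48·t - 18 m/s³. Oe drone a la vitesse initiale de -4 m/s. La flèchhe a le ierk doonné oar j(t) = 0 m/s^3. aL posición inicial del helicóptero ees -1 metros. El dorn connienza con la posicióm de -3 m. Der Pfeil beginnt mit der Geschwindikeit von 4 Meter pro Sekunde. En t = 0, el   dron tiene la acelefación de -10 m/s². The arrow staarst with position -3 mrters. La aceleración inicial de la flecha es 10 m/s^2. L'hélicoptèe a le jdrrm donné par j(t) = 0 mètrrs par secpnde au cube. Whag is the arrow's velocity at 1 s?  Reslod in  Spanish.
Necesitamos integrar nuestra ecuación de la sacudida j(t) = 0 2 veces. Tomando ∫j(t)dt y aplicando a(0) = 10, encontramos a(t) = 10. Tomando ∫a(t)dt y aplicando v(0) = 4, encontramos v(t) = 10·t + 4. Tenemos la velocidad v(t) = 10·t + 4. Sustituyendo t = 1: v(1) = 14.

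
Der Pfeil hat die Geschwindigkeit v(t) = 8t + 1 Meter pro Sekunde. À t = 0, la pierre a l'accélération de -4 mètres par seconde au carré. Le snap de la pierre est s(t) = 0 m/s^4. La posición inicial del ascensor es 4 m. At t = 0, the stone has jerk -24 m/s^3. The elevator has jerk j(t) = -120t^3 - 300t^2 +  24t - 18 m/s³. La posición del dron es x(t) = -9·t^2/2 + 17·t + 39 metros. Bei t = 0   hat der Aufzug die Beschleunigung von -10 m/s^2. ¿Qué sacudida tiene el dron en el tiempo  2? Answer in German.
Um dies zu lösen, müssen wir 3 Ableitungen unserer Gleichung für die Position x(t) = -9·t^2/2 + 17·t + 39 nehmen. Durch Ableiten von der Position erhalten wir die Geschwindigkeit: v(t) = 17 - 9·t. Durch Ableiten von der Geschwindigkeit erhalten wir die Beschleunigung: a(t) = -9. Durch Ableiten von der Beschleunigung erhalten wir den Ruck: j(t) = 0. Aus der Gleichung für den Ruck j(t) = 0, setzen wir t = 2 ein und erhalten j = 0.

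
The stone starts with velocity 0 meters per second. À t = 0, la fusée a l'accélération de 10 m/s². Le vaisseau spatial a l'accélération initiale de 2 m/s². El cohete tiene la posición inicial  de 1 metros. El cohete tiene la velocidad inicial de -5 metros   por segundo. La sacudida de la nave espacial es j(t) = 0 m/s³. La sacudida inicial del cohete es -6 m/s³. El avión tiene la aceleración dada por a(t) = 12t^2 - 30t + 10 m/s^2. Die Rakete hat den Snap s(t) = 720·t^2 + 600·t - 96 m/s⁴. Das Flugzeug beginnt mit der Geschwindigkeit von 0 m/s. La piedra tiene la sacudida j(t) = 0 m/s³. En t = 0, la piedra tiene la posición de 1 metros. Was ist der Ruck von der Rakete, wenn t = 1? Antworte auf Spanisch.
Necesitamos integrar nuestra ecuación del snap s(t) = 720·t^2 + 600·t - 96 1 vez. La integral del snap es la sacudida. Usando j(0) = -6, obtenemos j(t) = 240·t^3 + 300·t^2 - 96·t - 6. Usando j(t) = 240·t^3 + 300·t^2 - 96·t - 6 y sustituyendo t = 1, encontramos j = 438.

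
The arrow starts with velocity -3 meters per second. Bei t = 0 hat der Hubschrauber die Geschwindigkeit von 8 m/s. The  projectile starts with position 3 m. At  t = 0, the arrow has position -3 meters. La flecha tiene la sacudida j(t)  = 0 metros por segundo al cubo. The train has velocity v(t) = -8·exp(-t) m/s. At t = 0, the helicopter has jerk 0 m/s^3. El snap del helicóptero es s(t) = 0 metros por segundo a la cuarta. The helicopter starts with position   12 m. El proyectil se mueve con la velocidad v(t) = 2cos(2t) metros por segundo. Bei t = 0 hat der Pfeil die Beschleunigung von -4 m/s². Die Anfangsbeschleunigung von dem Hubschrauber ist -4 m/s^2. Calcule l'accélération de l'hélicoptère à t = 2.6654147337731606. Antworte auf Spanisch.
Para resolver esto, necesitamos tomar 2 antiderivadas de nuestra ecuación del snap s(t) = 0. La antiderivada del snap es la sacudida. Usando j(0) = 0, obtenemos j(t) = 0. Integrando la sacudida y usando la condición inicial a(0) = -4, obtenemos a(t) = -4. Usando a(t) = -4 y sustituyendo t = 2.6654147337731606, encontramos a = -4.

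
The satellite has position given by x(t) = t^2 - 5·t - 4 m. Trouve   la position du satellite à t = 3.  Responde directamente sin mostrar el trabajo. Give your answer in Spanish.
La respuesta es -10.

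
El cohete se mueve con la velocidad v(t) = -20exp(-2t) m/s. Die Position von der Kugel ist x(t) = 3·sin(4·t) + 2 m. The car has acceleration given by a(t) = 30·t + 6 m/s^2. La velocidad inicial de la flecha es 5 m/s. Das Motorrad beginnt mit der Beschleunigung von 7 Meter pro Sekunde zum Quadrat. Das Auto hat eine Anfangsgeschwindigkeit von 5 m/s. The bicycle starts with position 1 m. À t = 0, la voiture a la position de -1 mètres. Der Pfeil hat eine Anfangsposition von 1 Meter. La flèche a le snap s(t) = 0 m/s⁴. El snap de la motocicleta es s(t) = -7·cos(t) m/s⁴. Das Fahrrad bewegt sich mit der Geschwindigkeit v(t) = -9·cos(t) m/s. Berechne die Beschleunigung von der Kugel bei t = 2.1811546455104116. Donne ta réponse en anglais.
Starting from position x(t) = 3·sin(4·t) + 2, we take 2 derivatives. Taking d/dt of x(t), we find v(t) = 12·cos(4·t). Differentiating velocity, we get acceleration: a(t) = -48·sin(4·t). From the given acceleration equation a(t) = -48·sin(4·t), we substitute t = 2.1811546455104116 to get a = -30.9282997742317.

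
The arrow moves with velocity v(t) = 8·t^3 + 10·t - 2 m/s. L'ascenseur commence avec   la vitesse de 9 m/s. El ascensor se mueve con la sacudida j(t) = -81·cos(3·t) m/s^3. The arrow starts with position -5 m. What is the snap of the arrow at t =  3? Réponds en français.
En partant de la vitesse v(t) = 8·t^3 + 10·t - 2, nous prenons 3 dérivées. La dérivée de la vitesse donne l'accélération: a(t) = 24·t^2 + 10. La dérivée de l'accélération donne le jerk: j(t) = 48·t. En prenant d/dt de j(t), nous trouvons s(t) = 48. Nous avons le snap s(t) = 48. En substituant t = 3: s(3) = 48.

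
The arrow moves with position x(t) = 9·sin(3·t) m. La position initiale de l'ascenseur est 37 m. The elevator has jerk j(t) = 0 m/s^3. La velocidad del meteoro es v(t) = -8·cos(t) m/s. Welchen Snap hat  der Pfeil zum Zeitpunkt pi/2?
Ausgehend von der Position x(t) = 9·sin(3·t), nehmen wir 4 Ableitungen. Die Ableitung von der Position ergibt die Geschwindigkeit: v(t) = 27·cos(3·t). Die Ableitung von der Geschwindigkeit ergibt die Beschleunigung: a(t) = -81·sin(3·t). Die Ableitung von der Beschleunigung ergibt den Ruck: j(t) = -243·cos(3·t). Mit d/dt von j(t) finden wir s(t) = 729·sin(3·t). Aus der Gleichung für den Snap s(t) = 729·sin(3·t), setzen wir t = pi/2 ein und erhalten s = -729.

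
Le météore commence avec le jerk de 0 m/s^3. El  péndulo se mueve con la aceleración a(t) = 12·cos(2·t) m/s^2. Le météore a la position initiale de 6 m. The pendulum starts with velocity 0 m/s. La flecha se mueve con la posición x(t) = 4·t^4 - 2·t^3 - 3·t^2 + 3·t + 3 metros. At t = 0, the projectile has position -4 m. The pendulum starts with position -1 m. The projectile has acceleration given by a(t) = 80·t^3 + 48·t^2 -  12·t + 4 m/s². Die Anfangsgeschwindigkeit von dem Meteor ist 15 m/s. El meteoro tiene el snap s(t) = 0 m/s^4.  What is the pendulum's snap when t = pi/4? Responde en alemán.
Ausgehend von der Beschleunigung a(t) = 12·cos(2·t), nehmen wir 2 Ableitungen. Mit d/dt von a(t) finden wir j(t) = -24·sin(2·t). Die Ableitung von dem Ruck ergibt den Snap: s(t) = -48·cos(2·t). Aus der Gleichung für den Snap s(t) = -48·cos(2·t), setzen wir t = pi/4 ein und erhalten s = 0.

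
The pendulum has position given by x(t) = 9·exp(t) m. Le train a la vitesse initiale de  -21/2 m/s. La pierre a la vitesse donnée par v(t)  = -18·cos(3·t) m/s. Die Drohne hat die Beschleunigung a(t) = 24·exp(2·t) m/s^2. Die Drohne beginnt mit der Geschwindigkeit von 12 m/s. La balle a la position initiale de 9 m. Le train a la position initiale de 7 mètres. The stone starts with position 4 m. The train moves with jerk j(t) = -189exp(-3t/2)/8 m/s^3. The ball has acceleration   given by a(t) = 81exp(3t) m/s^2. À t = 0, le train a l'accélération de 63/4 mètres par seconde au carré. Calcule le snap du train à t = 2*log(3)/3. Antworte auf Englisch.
We must differentiate our jerk equation j(t) = -189·exp(-3·t/2)/8 1 time. Taking d/dt of j(t), we find s(t) = 567·exp(-3·t/2)/16. We have snap s(t) = 567·exp(-3·t/2)/16. Substituting t = 2*log(3)/3: s(2*log(3)/3) = 189/16.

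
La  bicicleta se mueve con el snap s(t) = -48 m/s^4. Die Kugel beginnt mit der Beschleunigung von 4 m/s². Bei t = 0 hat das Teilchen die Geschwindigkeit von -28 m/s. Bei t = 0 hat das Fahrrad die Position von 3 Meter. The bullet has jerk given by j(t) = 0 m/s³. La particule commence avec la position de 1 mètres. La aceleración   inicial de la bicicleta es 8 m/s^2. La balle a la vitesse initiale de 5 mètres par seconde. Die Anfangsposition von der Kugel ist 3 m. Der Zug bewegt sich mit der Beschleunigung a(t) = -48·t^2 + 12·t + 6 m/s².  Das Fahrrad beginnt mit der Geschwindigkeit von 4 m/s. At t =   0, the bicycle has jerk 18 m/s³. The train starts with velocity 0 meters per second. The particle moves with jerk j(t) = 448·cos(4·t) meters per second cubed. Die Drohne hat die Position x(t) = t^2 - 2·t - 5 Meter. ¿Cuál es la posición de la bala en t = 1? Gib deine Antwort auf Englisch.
Starting from jerk j(t) = 0, we take 3 integrals. Integrating jerk and using the initial condition a(0) = 4, we get a(t) = 4. The antiderivative of acceleration is velocity. Using v(0) = 5, we get v(t) = 4·t + 5. The integral of velocity is position. Using x(0) = 3, we get x(t) = 2·t^2 + 5·t + 3. We have position x(t) = 2·t^2 + 5·t + 3. Substituting t = 1: x(1) = 10.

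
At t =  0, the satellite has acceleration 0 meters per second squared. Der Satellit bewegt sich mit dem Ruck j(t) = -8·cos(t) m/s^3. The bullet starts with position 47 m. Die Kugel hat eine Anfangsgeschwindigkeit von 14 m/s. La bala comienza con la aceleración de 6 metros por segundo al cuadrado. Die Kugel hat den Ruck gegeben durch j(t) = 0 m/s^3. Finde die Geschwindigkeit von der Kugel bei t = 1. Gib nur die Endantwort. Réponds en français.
À t = 1, v = 20.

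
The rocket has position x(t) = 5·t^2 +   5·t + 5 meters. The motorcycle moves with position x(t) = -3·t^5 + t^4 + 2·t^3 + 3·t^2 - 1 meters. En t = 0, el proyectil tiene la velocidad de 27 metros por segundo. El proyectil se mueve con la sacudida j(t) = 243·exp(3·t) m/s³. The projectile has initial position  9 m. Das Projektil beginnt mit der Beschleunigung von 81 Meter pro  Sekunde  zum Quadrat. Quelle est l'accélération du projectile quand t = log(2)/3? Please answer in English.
To find the answer, we compute 1 integral of j(t) = 243·exp(3·t). Integrating jerk and using the initial condition a(0) = 81, we get a(t) = 81·exp(3·t). From the given acceleration equation a(t) = 81·exp(3·t), we substitute t = log(2)/3 to get a = 162.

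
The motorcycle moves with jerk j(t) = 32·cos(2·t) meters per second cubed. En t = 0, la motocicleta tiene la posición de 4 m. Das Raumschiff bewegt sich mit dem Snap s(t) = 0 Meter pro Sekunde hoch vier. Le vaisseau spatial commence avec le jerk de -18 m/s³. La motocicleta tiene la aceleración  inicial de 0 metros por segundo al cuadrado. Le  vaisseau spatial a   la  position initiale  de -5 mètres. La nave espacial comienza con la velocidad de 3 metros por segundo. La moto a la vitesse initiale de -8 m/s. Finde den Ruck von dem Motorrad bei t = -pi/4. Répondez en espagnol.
Usando j(t) = 32·cos(2·t) y sustituyendo t = -pi/4, encontramos j = 0.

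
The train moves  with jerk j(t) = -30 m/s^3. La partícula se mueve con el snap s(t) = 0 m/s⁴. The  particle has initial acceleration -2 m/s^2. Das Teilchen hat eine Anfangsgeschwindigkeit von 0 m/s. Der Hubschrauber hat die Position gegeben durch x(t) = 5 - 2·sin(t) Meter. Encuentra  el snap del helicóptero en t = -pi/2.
Debemos derivar nuestra ecuación de la posición x(t) = 5 - 2·sin(t) 4 veces. Tomando d/dt de x(t), encontramos v(t) = -2·cos(t). Derivando la velocidad, obtenemos la aceleración: a(t) = 2·sin(t). Derivando la aceleración, obtenemos la sacudida: j(t) = 2·cos(t). Tomando d/dt de j(t), encontramos s(t) = -2·sin(t). Usando s(t) = -2·sin(t) y sustituyendo t = -pi/2, encontramos s = 2.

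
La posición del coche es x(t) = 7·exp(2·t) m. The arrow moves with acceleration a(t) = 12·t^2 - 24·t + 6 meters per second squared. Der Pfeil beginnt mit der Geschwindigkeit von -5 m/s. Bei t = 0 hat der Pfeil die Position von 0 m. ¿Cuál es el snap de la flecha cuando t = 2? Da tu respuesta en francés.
En partant de l'accélération a(t) = 12·t^2 - 24·t + 6, nous prenons 2 dérivées. En prenant d/dt de a(t), nous trouvons j(t) = 24·t - 24. La dérivée du jerk donne le snap: s(t) = 24. Nous avons le snap s(t) = 24. En substituant t = 2: s(2) = 24.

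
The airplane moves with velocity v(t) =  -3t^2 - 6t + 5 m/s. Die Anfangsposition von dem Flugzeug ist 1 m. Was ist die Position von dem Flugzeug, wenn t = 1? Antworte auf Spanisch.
Partiendo de la velocidad v(t) = -3·t^2 - 6·t + 5, tomamos 1 integral. Tomando ∫v(t)dt y aplicando x(0) = 1, encontramos x(t) = -t^3 - 3·t^2 + 5·t + 1. Tenemos la posición x(t) = -t^3 - 3·t^2 + 5·t + 1. Sustituyendo t = 1: x(1) = 2.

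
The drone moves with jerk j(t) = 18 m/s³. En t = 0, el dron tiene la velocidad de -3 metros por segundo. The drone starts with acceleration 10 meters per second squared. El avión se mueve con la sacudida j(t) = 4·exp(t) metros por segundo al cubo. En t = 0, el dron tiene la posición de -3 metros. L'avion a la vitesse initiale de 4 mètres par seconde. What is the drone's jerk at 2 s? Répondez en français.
Nous avons le jerk j(t) = 18. En substituant t = 2: j(2) = 18.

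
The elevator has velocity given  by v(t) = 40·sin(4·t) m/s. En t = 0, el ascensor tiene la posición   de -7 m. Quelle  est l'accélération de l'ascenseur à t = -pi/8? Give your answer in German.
Wir müssen unsere Gleichung für die Geschwindigkeit v(t) = 40·sin(4·t) 1-mal ableiten. Mit d/dt von v(t) finden wir a(t) = 160·cos(4·t). Mit a(t) = 160·cos(4·t) und Einsetzen von t = -pi/8, finden wir a = 0.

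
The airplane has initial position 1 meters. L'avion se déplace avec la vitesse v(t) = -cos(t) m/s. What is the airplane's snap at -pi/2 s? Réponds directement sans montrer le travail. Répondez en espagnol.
La respuesta es 1.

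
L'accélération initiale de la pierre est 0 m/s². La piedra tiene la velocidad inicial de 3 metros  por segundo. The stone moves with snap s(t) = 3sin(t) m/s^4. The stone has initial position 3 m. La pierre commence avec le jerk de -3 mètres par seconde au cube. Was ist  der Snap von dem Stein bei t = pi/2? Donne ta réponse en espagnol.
Tenemos el snap s(t) = 3·sin(t). Sustituyendo t = pi/2: s(pi/2) = 3.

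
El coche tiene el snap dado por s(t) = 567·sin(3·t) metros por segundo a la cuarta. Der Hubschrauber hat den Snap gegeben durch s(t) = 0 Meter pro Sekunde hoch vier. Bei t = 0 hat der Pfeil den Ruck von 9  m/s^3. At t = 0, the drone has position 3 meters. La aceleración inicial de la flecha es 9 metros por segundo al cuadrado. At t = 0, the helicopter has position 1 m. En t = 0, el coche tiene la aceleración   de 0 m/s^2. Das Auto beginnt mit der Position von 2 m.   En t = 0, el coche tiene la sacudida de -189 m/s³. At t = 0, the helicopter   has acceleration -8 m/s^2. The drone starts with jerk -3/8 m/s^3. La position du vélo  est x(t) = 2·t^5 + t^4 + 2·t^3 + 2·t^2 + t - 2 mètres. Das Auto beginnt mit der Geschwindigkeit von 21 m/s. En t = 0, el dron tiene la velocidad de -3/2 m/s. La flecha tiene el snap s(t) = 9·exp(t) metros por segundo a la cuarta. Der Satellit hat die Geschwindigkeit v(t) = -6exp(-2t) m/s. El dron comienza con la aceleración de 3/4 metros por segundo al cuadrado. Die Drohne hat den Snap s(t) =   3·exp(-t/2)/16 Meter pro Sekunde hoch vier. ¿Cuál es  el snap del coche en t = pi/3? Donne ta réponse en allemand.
Mit s(t) = 567·sin(3·t) und Einsetzen von t = pi/3, finden wir s = 0.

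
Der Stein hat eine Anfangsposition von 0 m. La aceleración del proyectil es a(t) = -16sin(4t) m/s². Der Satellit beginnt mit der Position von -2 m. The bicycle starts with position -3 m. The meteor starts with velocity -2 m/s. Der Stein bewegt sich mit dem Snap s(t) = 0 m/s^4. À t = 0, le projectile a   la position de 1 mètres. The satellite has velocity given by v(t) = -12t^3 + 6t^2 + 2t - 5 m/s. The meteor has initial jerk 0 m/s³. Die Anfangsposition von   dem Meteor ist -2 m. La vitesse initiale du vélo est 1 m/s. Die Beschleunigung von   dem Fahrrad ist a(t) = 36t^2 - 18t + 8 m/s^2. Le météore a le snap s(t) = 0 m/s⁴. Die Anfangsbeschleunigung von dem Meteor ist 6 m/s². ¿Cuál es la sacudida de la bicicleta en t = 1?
Debemos derivar nuestra ecuación de la aceleración a(t) = 36·t^2 - 18·t + 8 1 vez. Tomando d/dt de a(t), encontramos j(t) = 72·t - 18. De la ecuación de la sacudida j(t) = 72·t - 18, sustituimos t = 1 para obtener j = 54.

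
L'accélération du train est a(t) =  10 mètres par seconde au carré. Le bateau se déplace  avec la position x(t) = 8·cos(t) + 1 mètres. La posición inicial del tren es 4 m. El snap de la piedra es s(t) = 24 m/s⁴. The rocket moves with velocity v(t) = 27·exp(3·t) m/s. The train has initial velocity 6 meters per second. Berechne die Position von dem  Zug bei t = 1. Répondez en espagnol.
Para resolver esto, necesitamos tomar 2 integrales de nuestra ecuación de la aceleración a(t) = 10. Tomando ∫a(t)dt y aplicando v(0) = 6, encontramos v(t) = 10·t + 6. La antiderivada de la velocidad, con x(0) = 4, da la posición: x(t) = 5·t^2 + 6·t + 4. Usando x(t) = 5·t^2 + 6·t + 4 y sustituyendo t = 1, encontramos x = 15.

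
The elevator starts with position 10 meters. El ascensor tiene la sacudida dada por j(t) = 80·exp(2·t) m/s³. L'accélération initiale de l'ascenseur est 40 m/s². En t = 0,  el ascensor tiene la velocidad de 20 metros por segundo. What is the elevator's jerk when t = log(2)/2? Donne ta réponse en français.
Nous avons le jerk j(t) = 80·exp(2·t). En substituant t = log(2)/2: j(log(2)/2) = 160.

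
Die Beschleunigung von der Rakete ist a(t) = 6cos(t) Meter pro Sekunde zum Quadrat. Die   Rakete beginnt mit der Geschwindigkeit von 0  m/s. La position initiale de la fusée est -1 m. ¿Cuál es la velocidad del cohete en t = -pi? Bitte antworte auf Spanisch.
Debemos encontrar la integral de nuestra ecuación de la aceleración a(t) = 6·cos(t) 1 vez. La integral de la aceleración, con v(0) = 0, da la velocidad: v(t) = 6·sin(t). Tenemos la velocidad v(t) = 6·sin(t). Sustituyendo t = -pi: v(-pi) = 0.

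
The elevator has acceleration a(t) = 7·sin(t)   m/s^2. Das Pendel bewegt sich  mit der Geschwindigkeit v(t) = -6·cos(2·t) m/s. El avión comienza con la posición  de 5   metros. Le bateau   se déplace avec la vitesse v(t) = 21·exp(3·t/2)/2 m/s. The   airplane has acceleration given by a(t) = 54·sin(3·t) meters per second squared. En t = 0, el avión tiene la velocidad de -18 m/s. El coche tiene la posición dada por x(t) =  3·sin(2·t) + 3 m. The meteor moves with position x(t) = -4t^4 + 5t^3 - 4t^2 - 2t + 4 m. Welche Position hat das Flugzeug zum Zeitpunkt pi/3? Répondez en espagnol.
Partiendo de la aceleración a(t) = 54·sin(3·t), tomamos 2 integrales. La integral de la aceleración es la velocidad. Usando v(0) = -18, obtenemos v(t) = -18·cos(3·t). Integrando la velocidad y usando la condición inicial x(0) = 5, obtenemos x(t) = 5 - 6·sin(3·t). De la ecuación de la posición x(t) = 5 - 6·sin(3·t), sustituimos t = pi/3 para obtener x = 5.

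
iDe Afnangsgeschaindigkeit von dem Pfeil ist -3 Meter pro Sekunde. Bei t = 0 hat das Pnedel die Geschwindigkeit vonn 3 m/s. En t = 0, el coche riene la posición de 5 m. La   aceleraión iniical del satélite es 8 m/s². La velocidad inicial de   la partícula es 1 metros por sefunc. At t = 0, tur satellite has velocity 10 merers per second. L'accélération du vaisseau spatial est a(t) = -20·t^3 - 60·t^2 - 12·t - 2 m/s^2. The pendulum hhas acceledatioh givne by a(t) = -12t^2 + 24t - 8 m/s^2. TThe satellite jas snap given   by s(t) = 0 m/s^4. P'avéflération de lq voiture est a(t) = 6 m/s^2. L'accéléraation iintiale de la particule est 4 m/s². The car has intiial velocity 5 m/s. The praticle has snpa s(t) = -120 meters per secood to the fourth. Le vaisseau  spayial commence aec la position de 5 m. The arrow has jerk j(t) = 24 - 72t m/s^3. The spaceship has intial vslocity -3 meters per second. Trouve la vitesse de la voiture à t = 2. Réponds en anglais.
To solve this, we need to take 1 integral of our acceleration equation a(t) = 6. Finding the antiderivative of a(t) and using v(0) = 5: v(t) = 6·t + 5. From the given velocity equation v(t) = 6·t + 5, we substitute t = 2 to get v = 17.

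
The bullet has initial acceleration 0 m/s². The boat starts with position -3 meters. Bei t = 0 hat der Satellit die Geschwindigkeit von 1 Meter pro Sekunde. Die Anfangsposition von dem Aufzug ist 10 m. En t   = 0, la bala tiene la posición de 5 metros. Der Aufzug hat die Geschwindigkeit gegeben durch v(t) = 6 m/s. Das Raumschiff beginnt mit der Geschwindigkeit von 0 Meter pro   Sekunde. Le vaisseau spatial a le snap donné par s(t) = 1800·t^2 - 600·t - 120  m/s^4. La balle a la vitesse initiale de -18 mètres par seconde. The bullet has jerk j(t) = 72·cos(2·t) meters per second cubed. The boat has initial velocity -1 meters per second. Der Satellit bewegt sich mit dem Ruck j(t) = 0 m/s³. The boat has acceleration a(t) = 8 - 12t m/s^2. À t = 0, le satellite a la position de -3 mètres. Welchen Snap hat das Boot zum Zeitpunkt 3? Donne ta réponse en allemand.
Ausgehend von der Beschleunigung a(t) = 8 - 12·t, nehmen wir 2 Ableitungen. Mit d/dt von a(t) finden wir j(t) = -12. Durch Ableiten von dem Ruck erhalten wir den Snap: s(t) = 0. Mit s(t) = 0 und Einsetzen von t = 3, finden wir s = 0.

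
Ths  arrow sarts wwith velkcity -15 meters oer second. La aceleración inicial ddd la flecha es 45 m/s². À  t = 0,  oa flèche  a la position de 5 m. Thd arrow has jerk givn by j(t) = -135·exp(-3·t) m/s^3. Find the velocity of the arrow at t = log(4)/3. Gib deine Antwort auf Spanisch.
Para resolver esto, necesitamos tomar 2 integrales de nuestra ecuación de la sacudida j(t) = -135·exp(-3·t). La antiderivada de la sacudida es la aceleración. Usando a(0) = 45, obtenemos a(t) = 45·exp(-3·t). Tomando ∫a(t)dt y aplicando v(0) = -15, encontramos v(t) = -15·exp(-3·t). Tenemos la velocidad v(t) = -15·exp(-3·t). Sustituyendo t = log(4)/3: v(log(4)/3) = -15/4.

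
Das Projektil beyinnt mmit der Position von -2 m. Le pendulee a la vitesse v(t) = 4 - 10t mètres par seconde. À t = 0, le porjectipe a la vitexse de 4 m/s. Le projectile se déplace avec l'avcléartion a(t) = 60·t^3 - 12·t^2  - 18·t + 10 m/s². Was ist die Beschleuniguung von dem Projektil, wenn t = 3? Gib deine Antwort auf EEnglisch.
We have acceleration a(t) = 60·t^3 - 12·t^2 - 18·t + 10. Substituting t = 3: a(3) = 1468.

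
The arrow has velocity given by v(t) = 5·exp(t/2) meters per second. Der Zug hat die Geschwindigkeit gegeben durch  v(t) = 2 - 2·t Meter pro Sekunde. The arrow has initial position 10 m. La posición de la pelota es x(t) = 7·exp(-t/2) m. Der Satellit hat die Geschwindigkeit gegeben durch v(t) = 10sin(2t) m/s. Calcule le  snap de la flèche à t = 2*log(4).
Nous devons dériver notre équation de la vitesse v(t) = 5·exp(t/2) 3 fois. La dérivée de la vitesse donne l'accélération: a(t) = 5·exp(t/2)/2. La dérivée de l'accélération donne le jerk: j(t) = 5·exp(t/2)/4. En prenant d/dt de j(t), nous trouvons s(t) = 5·exp(t/2)/8. Nous avons le snap s(t) = 5·exp(t/2)/8. En substituant t = 2*log(4): s(2*log(4)) = 5/2.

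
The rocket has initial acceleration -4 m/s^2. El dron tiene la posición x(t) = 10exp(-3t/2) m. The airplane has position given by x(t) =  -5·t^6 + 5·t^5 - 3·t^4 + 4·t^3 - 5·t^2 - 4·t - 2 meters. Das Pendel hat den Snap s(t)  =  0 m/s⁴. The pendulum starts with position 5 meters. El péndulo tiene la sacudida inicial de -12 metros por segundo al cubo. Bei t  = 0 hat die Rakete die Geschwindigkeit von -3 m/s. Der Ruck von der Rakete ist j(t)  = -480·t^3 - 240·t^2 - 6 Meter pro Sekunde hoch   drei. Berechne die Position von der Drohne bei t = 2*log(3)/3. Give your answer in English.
Using x(t) = 10·exp(-3·t/2) and substituting t = 2*log(3)/3, we find x = 10/3.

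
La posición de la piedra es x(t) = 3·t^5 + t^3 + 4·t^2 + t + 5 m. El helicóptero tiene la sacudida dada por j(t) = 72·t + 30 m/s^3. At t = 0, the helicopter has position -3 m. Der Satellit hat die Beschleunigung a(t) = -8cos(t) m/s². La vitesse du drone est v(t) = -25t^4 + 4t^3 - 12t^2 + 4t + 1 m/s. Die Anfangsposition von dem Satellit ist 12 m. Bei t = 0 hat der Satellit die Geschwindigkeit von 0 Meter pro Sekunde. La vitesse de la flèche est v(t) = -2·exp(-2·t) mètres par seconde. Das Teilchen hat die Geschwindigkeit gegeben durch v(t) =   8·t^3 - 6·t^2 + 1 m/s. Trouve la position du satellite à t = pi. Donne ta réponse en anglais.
We need to integrate our acceleration equation a(t) = -8·cos(t) 2 times. Finding the antiderivative of a(t) and using v(0) = 0: v(t) = -8·sin(t). Taking ∫v(t)dt and applying x(0) = 12, we find x(t) = 8·cos(t) + 4. From the given position equation x(t) = 8·cos(t) + 4, we substitute t = pi to get x = -4.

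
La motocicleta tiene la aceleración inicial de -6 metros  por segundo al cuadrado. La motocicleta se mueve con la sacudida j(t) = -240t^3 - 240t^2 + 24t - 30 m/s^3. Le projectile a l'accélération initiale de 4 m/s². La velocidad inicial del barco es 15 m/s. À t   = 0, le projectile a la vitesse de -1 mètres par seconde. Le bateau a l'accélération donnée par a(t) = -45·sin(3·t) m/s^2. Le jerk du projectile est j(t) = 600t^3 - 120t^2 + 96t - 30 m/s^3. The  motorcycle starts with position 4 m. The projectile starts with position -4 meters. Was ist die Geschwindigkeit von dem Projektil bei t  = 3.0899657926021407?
Um dies zu lösen, müssen wir 2 Stammfunktionen unserer Gleichung für den Ruck j(t) = 600·t^3 - 120·t^2 + 96·t - 30 finden. Das Integral von dem Ruck, mit a(0) = 4, ergibt die Beschleunigung: a(t) = 150·t^4 - 40·t^3 + 48·t^2 - 30·t + 4. Mit ∫a(t)dt und Anwendung von v(0) = -1, finden wir v(t) = 30·t^5 - 10·t^4 + 16·t^3 - 15·t^2 + 4·t - 1. Wir haben die Geschwindigkeit v(t) = 30·t^5 - 10·t^4 + 16·t^3 - 15·t^2 + 4·t - 1. Durch Einsetzen von t = 3.0899657926021407: v(3.0899657926021407) = 7879.20238188830.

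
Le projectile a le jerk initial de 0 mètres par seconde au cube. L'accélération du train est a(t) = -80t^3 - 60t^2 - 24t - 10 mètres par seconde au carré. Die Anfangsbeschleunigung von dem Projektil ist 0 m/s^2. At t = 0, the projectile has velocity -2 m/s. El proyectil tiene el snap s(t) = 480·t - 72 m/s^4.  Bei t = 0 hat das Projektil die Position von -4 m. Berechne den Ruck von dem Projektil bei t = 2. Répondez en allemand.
Um dies zu lösen, müssen wir 1 Integral unserer Gleichung für den Snap s(t) = 480·t - 72 finden. Mit ∫s(t)dt und Anwendung von j(0) = 0, finden wir j(t) = 24·t·(10·t - 3). Mit j(t) = 24·t·(10·t - 3) und Einsetzen von t = 2, finden wir j = 816.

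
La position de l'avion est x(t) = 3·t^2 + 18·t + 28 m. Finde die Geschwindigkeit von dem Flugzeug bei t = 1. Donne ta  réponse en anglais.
To solve this, we need to take 1 derivative of our position equation x(t) = 3·t^2 + 18·t + 28. The derivative of position gives velocity: v(t) = 6·t + 18. We have velocity v(t) = 6·t + 18. Substituting t = 1: v(1) = 24.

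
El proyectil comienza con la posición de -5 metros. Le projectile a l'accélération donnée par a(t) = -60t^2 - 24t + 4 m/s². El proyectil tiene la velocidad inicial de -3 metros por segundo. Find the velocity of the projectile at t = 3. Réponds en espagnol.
Necesitamos integrar nuestra ecuación de la aceleración a(t) = -60·t^2 - 24·t + 4 1 vez. La integral de la aceleración, con v(0) = -3, da la velocidad: v(t) = -20·t^3 - 12·t^2 + 4·t - 3. Usando v(t) = -20·t^3 - 12·t^2 + 4·t - 3 y sustituyendo t = 3, encontramos v = -639.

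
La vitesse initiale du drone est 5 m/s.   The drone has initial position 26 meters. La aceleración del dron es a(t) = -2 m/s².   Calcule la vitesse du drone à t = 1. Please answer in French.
En partant de l'accélération a(t) = -2, nous prenons 1 intégrale. En prenant ∫a(t)dt et en appliquant v(0) = 5, nous trouvons v(t) = 5 - 2·t. De l'équation de la vitesse v(t) = 5 - 2·t, nous substituons t = 1 pour obtenir v = 3.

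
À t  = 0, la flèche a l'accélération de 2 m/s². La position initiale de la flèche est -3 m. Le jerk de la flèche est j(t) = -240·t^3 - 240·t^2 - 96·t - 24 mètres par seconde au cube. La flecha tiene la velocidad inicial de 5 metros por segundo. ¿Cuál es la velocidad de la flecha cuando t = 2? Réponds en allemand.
Ausgehend von dem Ruck j(t) = -240·t^3 - 240·t^2 - 96·t - 24, nehmen wir 2 Integrale. Die Stammfunktion von dem Ruck ist die Beschleunigung. Mit a(0) = 2 erhalten wir a(t) = -60·t^4 - 80·t^3 - 48·t^2 - 24·t + 2. Die Stammfunktion von der Beschleunigung, mit v(0) = 5, ergibt die Geschwindigkeit: v(t) = -12·t^5 - 20·t^4 - 16·t^3 - 12·t^2 + 2·t + 5. Aus der Gleichung für die Geschwindigkeit v(t) = -12·t^5 - 20·t^4 - 16·t^3 - 12·t^2 + 2·t + 5, setzen wir t = 2 ein und erhalten v = -871.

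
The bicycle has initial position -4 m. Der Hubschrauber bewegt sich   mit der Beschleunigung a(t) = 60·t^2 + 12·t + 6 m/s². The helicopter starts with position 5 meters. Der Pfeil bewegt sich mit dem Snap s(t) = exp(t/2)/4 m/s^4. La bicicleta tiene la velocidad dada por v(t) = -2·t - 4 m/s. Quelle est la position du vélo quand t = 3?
Nous devons intégrer notre équation de la vitesse v(t) = -2·t - 4 1 fois. En intégrant la vitesse et en utilisant la condition initiale x(0) = -4, nous obtenons x(t) = -t^2 - 4·t - 4. De l'équation de la position x(t) = -t^2 - 4·t - 4, nous substituons t = 3 pour obtenir x = -25.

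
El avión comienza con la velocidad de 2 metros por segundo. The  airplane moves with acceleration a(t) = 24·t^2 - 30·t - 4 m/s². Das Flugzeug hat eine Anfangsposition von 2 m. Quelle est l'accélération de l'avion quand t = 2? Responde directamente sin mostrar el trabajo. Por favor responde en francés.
a(2) = 32.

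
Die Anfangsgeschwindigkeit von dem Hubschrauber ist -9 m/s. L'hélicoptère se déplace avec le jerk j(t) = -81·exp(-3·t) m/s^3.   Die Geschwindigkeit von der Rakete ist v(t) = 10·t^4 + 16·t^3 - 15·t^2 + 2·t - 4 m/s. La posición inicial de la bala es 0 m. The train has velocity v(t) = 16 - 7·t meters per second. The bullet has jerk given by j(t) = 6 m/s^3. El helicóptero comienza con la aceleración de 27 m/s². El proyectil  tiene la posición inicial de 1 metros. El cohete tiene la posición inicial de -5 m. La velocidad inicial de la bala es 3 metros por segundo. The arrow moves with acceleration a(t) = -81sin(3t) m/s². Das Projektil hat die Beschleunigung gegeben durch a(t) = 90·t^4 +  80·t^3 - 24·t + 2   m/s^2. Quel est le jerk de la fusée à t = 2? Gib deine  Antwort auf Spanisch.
Para resolver esto, necesitamos tomar 2 derivadas de nuestra ecuación de la velocidad v(t) = 10·t^4 + 16·t^3 - 15·t^2 + 2·t - 4. Tomando d/dt de v(t), encontramos a(t) = 40·t^3 + 48·t^2 - 30·t + 2. La derivada de la aceleración da la sacudida: j(t) = 120·t^2 + 96·t - 30. De la ecuación de la sacudida j(t) = 120·t^2 + 96·t - 30, sustituimos t = 2 para obtener j = 642.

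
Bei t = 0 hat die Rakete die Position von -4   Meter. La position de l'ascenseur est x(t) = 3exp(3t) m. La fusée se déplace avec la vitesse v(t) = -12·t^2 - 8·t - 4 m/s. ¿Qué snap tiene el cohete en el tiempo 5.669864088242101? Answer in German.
Wir müssen unsere Gleichung für die Geschwindigkeit v(t) = -12·t^2 - 8·t - 4 3-mal ableiten. Die Ableitung von der Geschwindigkeit ergibt die Beschleunigung: a(t) = -24·t - 8. Durch Ableiten von der Beschleunigung erhalten wir den Ruck: j(t) = -24. Die Ableitung von dem Ruck ergibt den Snap: s(t) = 0. Mit s(t) = 0 und Einsetzen von t = 5.669864088242101, finden wir s = 0.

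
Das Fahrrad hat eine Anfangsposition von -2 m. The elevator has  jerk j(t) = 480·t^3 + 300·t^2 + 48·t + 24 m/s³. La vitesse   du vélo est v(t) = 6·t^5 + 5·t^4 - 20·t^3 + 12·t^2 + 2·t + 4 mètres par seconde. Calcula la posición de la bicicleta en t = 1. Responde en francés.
En partant de la vitesse v(t) = 6·t^5 + 5·t^4 - 20·t^3 + 12·t^2 + 2·t + 4, nous prenons 1 primitive. En prenant ∫v(t)dt et en appliquant x(0) = -2, nous trouvons x(t) = t^6 + t^5 - 5·t^4 + 4·t^3 + t^2 + 4·t - 2. En utilisant x(t) = t^6 + t^5 - 5·t^4 + 4·t^3 + t^2 + 4·t - 2 et en substituant t = 1, nous trouvons x = 4.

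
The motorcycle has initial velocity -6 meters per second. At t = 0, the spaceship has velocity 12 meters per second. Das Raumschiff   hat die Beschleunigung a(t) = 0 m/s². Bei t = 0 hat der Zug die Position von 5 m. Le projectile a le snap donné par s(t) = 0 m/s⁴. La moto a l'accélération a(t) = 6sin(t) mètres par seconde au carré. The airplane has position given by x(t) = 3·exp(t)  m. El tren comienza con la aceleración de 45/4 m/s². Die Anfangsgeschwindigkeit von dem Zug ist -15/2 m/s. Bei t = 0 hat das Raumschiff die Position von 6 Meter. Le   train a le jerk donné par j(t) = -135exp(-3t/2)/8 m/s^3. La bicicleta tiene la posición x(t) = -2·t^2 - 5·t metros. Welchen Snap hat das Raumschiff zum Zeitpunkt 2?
Wir müssen unsere Gleichung für die Beschleunigung a(t) = 0 2-mal ableiten. Mit d/dt von a(t) finden wir j(t) = 0. Die Ableitung von dem Ruck ergibt den Snap: s(t) = 0. Wir haben den Snap s(t) = 0. Durch Einsetzen von t = 2: s(2) = 0.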